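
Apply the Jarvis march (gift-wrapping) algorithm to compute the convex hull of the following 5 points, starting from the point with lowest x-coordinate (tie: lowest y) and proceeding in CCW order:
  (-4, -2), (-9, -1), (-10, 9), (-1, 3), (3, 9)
Hull (CCW) = [(-10, 9), (-9, -1), (-4, -2), (3, 9)]

Jarvis march: at each step, from the current hull vertex p, select the next vertex q as the point such that every other point lies strictly to the left of (or on) the directed line p → q. (Equivalently: for every other point r, the cross product (q − p) × (r − p) ≥ 0.)
Starting point (lowest x, tie lowest y): (-10, 9). Wrap until returning to start. Resulting hull: (-10, 9), (-9, -1), (-4, -2), (3, 9).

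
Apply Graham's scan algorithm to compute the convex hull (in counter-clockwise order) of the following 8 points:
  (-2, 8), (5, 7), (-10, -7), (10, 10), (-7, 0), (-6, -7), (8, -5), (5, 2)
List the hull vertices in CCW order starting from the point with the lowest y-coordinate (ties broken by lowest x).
Hull (CCW) = [(-10, -7), (-6, -7), (8, -5), (10, 10), (-2, 8), (-7, 0)]

Graham scan procedure:
  1. Find the pivot p₀ = point with lowest y (tie → lowest x): (-10, -7).
  2. Sort the remaining points by polar angle around p₀.
  3. Walk through sorted points, maintaining a stack; pop the top while the last three entries make a non-left turn (cross product ≤ 0).
  4. Final stack is the convex hull in CCW order: (-10, -7), (-6, -7), (8, -5), (10, 10), (-2, 8), (-7, 0).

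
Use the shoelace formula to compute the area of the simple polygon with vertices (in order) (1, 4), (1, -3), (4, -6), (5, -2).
Area = 43/2

Shoelace formula: Area = (1/2) |Σ_i (x_i · y_{i+1} − x_{i+1} · y_i)| (indices mod n). Compute each cross term:
  (1)(-3) − (1)(4) = -7
  (1)(-6) − (4)(-3) = 6
  (4)(-2) − (5)(-6) = 22
  (5)(4) − (1)(-2) = 22
Sum = 43, so (signed) Area = 43/2 = 43/2, |Area| = 43/2.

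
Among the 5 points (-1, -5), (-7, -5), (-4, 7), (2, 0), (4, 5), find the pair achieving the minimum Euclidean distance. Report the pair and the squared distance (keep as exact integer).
Pair = ((2, 0), (4, 5)); squared distance = 29

Compute all C(5, 2) = 10 pairwise squared distances (x_i − x_j)² + (y_i − y_j)². The minimum is 29, attained by the pair ((2, 0), (4, 5)).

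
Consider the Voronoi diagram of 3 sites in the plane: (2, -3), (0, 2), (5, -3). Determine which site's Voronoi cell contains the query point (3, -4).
Nearest site = (2, -3)

The Voronoi cell of site s contains exactly those query points closer to s than to any other site. Compute squared distances from q = (3, -4) to each site:
  (2 − 3)² + (-3 − -4)² = 2
  (5 − 3)² + (-3 − -4)² = 5
  (0 − 3)² + (2 − -4)² = 45
Minimum is attained by (2, -3), so q lies in its Voronoi cell.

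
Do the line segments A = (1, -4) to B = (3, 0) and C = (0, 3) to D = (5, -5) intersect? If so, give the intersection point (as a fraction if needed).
Yes; intersection at (5/2, -1) (t = 3/4 on AB, s = 1/2 on CD)

Parametrize AB as A + t(B − A) = (1 + 2 t, -4 + 4 t) and CD as C + s(D − C) = (0 + 5 s, 3 + -8 s). Solve the linear system for (t, s). Determinant = 36 ≠ 0, so a unique intersection of the containing lines exists. Solution: t = 3/4, s = 1/2 — both in [0, 1], so the segments cross. Intersection point: (5/2, -1).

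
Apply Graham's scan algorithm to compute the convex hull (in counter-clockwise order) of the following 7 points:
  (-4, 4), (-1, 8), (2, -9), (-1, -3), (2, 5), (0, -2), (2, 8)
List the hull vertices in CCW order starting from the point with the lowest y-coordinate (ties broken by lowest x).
Hull (CCW) = [(2, -9), (2, 8), (-1, 8), (-4, 4), (-1, -3)]

Graham scan procedure:
  1. Find the pivot p₀ = point with lowest y (tie → lowest x): (2, -9).
  2. Sort the remaining points by polar angle around p₀.
  3. Walk through sorted points, maintaining a stack; pop the top while the last three entries make a non-left turn (cross product ≤ 0).
  4. Final stack is the convex hull in CCW order: (2, -9), (2, 8), (-1, 8), (-4, 4), (-1, -3).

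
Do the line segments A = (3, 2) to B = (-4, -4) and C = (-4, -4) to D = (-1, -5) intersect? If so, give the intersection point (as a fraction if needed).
Yes; intersection at (-4, -4) (t = 1 on AB, s = 0 on CD)

Parametrize AB as A + t(B − A) = (3 + -7 t, 2 + -6 t) and CD as C + s(D − C) = (-4 + 3 s, -4 + -1 s). Solve the linear system for (t, s). Determinant = -25 ≠ 0, so a unique intersection of the containing lines exists. Solution: t = 1, s = 0 — both in [0, 1], so the segments cross. Intersection point: (-4, -4).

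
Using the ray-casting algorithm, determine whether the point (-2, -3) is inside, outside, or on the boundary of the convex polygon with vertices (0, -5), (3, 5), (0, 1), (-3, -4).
The point (-2, -3) lies strictly inside the polygon

Cast a horizontal ray to the right from the query point and count how many polygon edges it crosses (each edge strictly once or zero times, handled with the usual half-open convention). 
Parity of crossings → odd ⇒ inside.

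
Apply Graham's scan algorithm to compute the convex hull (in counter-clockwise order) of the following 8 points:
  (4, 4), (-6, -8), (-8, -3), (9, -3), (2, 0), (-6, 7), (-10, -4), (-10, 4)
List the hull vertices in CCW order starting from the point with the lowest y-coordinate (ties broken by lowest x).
Hull (CCW) = [(-6, -8), (9, -3), (4, 4), (-6, 7), (-10, 4), (-10, -4)]

Graham scan procedure:
  1. Find the pivot p₀ = point with lowest y (tie → lowest x): (-6, -8).
  2. Sort the remaining points by polar angle around p₀.
  3. Walk through sorted points, maintaining a stack; pop the top while the last three entries make a non-left turn (cross product ≤ 0).
  4. Final stack is the convex hull in CCW order: (-6, -8), (9, -3), (4, 4), (-6, 7), (-10, 4), (-10, -4).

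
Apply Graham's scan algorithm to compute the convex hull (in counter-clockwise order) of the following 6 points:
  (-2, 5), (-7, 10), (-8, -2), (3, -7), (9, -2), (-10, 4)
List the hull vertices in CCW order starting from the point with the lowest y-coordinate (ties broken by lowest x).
Hull (CCW) = [(3, -7), (9, -2), (-7, 10), (-10, 4), (-8, -2)]

Graham scan procedure:
  1. Find the pivot p₀ = point with lowest y (tie → lowest x): (3, -7).
  2. Sort the remaining points by polar angle around p₀.
  3. Walk through sorted points, maintaining a stack; pop the top while the last three entries make a non-left turn (cross product ≤ 0).
  4. Final stack is the convex hull in CCW order: (3, -7), (9, -2), (-7, 10), (-10, 4), (-8, -2).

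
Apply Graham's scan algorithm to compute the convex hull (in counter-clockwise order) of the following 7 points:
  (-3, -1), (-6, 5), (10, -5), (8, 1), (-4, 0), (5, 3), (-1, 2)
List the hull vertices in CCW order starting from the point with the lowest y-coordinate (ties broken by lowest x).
Hull (CCW) = [(10, -5), (8, 1), (5, 3), (-6, 5), (-4, 0), (-3, -1)]

Graham scan procedure:
  1. Find the pivot p₀ = point with lowest y (tie → lowest x): (10, -5).
  2. Sort the remaining points by polar angle around p₀.
  3. Walk through sorted points, maintaining a stack; pop the top while the last three entries make a non-left turn (cross product ≤ 0).
  4. Final stack is the convex hull in CCW order: (10, -5), (8, 1), (5, 3), (-6, 5), (-4, 0), (-3, -1).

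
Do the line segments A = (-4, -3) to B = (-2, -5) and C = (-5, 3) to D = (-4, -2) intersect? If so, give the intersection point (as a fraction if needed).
No (intersection of containing lines falls outside at least one segment)

Parametrize and solve: t = 1/8, s = 5/4. At least one of these is outside [0, 1], so the segments do not intersect.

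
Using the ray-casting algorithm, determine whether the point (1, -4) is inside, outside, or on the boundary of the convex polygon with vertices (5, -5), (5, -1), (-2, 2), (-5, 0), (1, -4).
The point (1, -4) lies on the polygon boundary

Boundary check: the query satisfies the collinearity and bounding-box conditions for some polygon edge, so it lies exactly on the boundary.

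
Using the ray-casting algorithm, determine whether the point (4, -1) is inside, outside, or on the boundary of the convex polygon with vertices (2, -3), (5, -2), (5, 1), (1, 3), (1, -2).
The point (4, -1) lies strictly inside the polygon

Cast a horizontal ray to the right from the query point and count how many polygon edges it crosses (each edge strictly once or zero times, handled with the usual half-open convention). 
Parity of crossings → odd ⇒ inside.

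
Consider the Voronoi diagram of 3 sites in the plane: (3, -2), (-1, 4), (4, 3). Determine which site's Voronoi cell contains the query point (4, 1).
Nearest site = (4, 3)

The Voronoi cell of site s contains exactly those query points closer to s than to any other site. Compute squared distances from q = (4, 1) to each site:
  (4 − 4)² + (3 − 1)² = 4
  (3 − 4)² + (-2 − 1)² = 10
  (-1 − 4)² + (4 − 1)² = 34
Minimum is attained by (4, 3), so q lies in its Voronoi cell.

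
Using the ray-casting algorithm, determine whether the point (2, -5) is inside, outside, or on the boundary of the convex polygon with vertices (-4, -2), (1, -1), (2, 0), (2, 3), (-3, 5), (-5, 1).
The point (2, -5) lies strictly outside the polygon

Cast a horizontal ray to the right from the query point and count how many polygon edges it crosses (each edge strictly once or zero times, handled with the usual half-open convention). 
Parity of crossings → even ⇒ outside.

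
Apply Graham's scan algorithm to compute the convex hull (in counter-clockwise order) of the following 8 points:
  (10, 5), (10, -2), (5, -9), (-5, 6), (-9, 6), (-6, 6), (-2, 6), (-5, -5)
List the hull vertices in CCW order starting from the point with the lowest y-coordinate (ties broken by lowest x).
Hull (CCW) = [(5, -9), (10, -2), (10, 5), (-2, 6), (-9, 6), (-5, -5)]

Graham scan procedure:
  1. Find the pivot p₀ = point with lowest y (tie → lowest x): (5, -9).
  2. Sort the remaining points by polar angle around p₀.
  3. Walk through sorted points, maintaining a stack; pop the top while the last three entries make a non-left turn (cross product ≤ 0).
  4. Final stack is the convex hull in CCW order: (5, -9), (10, -2), (10, 5), (-2, 6), (-9, 6), (-5, -5).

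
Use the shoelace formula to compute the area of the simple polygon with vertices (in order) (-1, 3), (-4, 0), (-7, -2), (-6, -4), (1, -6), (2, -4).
Area = 43

Shoelace formula: Area = (1/2) |Σ_i (x_i · y_{i+1} − x_{i+1} · y_i)| (indices mod n). Compute each cross term:
  (-1)(0) − (-4)(3) = 12
  (-4)(-2) − (-7)(0) = 8
  (-7)(-4) − (-6)(-2) = 16
  (-6)(-6) − (1)(-4) = 40
  (1)(-4) − (2)(-6) = 8
  (2)(3) − (-1)(-4) = 2
Sum = 86, so (signed) Area = 86/2 = 43, |Area| = 43.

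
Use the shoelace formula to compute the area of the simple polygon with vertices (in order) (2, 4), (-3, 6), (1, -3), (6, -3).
Area = 36

Shoelace formula: Area = (1/2) |Σ_i (x_i · y_{i+1} − x_{i+1} · y_i)| (indices mod n). Compute each cross term:
  (2)(6) − (-3)(4) = 24
  (-3)(-3) − (1)(6) = 3
  (1)(-3) − (6)(-3) = 15
  (6)(4) − (2)(-3) = 30
Sum = 72, so (signed) Area = 72/2 = 36, |Area| = 36.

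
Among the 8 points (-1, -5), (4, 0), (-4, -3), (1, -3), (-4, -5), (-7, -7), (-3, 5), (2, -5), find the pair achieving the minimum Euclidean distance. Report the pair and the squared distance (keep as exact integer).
Pair = ((-4, -3), (-4, -5)); squared distance = 4

Compute all C(8, 2) = 28 pairwise squared distances (x_i − x_j)² + (y_i − y_j)². The minimum is 4, attained by the pair ((-4, -3), (-4, -5)).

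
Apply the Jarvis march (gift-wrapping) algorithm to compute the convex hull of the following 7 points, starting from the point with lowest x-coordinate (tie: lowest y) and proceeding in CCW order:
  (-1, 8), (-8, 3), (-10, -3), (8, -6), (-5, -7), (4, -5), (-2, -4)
Hull (CCW) = [(-10, -3), (-5, -7), (8, -6), (-1, 8), (-8, 3)]

Jarvis march: at each step, from the current hull vertex p, select the next vertex q as the point such that every other point lies strictly to the left of (or on) the directed line p → q. (Equivalently: for every other point r, the cross product (q − p) × (r − p) ≥ 0.)
Starting point (lowest x, tie lowest y): (-10, -3). Wrap until returning to start. Resulting hull: (-10, -3), (-5, -7), (8, -6), (-1, 8), (-8, 3).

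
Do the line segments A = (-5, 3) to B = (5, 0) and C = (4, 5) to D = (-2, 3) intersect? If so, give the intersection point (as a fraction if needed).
No (intersection of containing lines falls outside at least one segment)

Parametrize and solve: t = 3/19, s = 47/38. At least one of these is outside [0, 1], so the segments do not intersect.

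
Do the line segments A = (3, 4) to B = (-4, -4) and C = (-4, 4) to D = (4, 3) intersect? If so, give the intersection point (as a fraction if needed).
Yes; intersection at (164/71, 228/71) (t = 7/71 on AB, s = 56/71 on CD)

Parametrize AB as A + t(B − A) = (3 + -7 t, 4 + -8 t) and CD as C + s(D − C) = (-4 + 8 s, 4 + -1 s). Solve the linear system for (t, s). Determinant = -71 ≠ 0, so a unique intersection of the containing lines exists. Solution: t = 7/71, s = 56/71 — both in [0, 1], so the segments cross. Intersection point: (164/71, 228/71).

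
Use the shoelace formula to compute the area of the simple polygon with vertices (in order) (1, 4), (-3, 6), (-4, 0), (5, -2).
Area = 36

Shoelace formula: Area = (1/2) |Σ_i (x_i · y_{i+1} − x_{i+1} · y_i)| (indices mod n). Compute each cross term:
  (1)(6) − (-3)(4) = 18
  (-3)(0) − (-4)(6) = 24
  (-4)(-2) − (5)(0) = 8
  (5)(4) − (1)(-2) = 22
Sum = 72, so (signed) Area = 72/2 = 36, |Area| = 36.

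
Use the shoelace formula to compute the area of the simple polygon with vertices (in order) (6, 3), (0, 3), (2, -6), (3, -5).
Area = 59/2

Shoelace formula: Area = (1/2) |Σ_i (x_i · y_{i+1} − x_{i+1} · y_i)| (indices mod n). Compute each cross term:
  (6)(3) − (0)(3) = 18
  (0)(-6) − (2)(3) = -6
  (2)(-5) − (3)(-6) = 8
  (3)(3) − (6)(-5) = 39
Sum = 59, so (signed) Area = 59/2 = 59/2, |Area| = 59/2.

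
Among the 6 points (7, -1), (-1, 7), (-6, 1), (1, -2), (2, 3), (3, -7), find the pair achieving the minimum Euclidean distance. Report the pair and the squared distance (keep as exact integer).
Pair = ((-1, 7), (2, 3)); squared distance = 25

Compute all C(6, 2) = 15 pairwise squared distances (x_i − x_j)² + (y_i − y_j)². The minimum is 25, attained by the pair ((-1, 7), (2, 3)).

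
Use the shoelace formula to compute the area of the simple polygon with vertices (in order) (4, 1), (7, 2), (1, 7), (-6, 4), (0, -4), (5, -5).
Area = 163/2

Shoelace formula: Area = (1/2) |Σ_i (x_i · y_{i+1} − x_{i+1} · y_i)| (indices mod n). Compute each cross term:
  (4)(2) − (7)(1) = 1
  (7)(7) − (1)(2) = 47
  (1)(4) − (-6)(7) = 46
  (-6)(-4) − (0)(4) = 24
  (0)(-5) − (5)(-4) = 20
  (5)(1) − (4)(-5) = 25
Sum = 163, so (signed) Area = 163/2 = 163/2, |Area| = 163/2.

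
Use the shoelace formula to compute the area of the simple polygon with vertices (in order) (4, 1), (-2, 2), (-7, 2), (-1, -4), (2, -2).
Area = 35

Shoelace formula: Area = (1/2) |Σ_i (x_i · y_{i+1} − x_{i+1} · y_i)| (indices mod n). Compute each cross term:
  (4)(2) − (-2)(1) = 10
  (-2)(2) − (-7)(2) = 10
  (-7)(-4) − (-1)(2) = 30
  (-1)(-2) − (2)(-4) = 10
  (2)(1) − (4)(-2) = 10
Sum = 70, so (signed) Area = 70/2 = 35, |Area| = 35.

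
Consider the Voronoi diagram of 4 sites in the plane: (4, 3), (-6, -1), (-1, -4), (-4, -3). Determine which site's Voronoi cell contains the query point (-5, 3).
Nearest site = (-6, -1)

The Voronoi cell of site s contains exactly those query points closer to s than to any other site. Compute squared distances from q = (-5, 3) to each site:
  (-6 − -5)² + (-1 − 3)² = 17
  (-4 − -5)² + (-3 − 3)² = 37
  (-1 − -5)² + (-4 − 3)² = 65
  (4 − -5)² + (3 − 3)² = 81
Minimum is attained by (-6, -1), so q lies in its Voronoi cell.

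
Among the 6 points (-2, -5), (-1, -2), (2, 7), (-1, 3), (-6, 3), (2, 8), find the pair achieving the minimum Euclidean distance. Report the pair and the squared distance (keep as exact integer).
Pair = ((2, 7), (2, 8)); squared distance = 1

Compute all C(6, 2) = 15 pairwise squared distances (x_i − x_j)² + (y_i − y_j)². The minimum is 1, attained by the pair ((2, 7), (2, 8)).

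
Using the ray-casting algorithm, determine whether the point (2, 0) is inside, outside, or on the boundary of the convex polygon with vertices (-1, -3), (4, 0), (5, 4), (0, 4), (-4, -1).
The point (2, 0) lies strictly inside the polygon

Cast a horizontal ray to the right from the query point and count how many polygon edges it crosses (each edge strictly once or zero times, handled with the usual half-open convention). 
Parity of crossings → odd ⇒ inside.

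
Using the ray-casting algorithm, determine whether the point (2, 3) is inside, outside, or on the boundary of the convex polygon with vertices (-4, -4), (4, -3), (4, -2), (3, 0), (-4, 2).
The point (2, 3) lies strictly outside the polygon

Cast a horizontal ray to the right from the query point and count how many polygon edges it crosses (each edge strictly once or zero times, handled with the usual half-open convention). 
Parity of crossings → even ⇒ outside.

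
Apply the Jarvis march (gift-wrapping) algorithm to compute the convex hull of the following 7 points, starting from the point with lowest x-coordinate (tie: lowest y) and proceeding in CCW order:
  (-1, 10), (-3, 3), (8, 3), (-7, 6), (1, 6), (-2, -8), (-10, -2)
Hull (CCW) = [(-10, -2), (-2, -8), (8, 3), (-1, 10), (-7, 6)]

Jarvis march: at each step, from the current hull vertex p, select the next vertex q as the point such that every other point lies strictly to the left of (or on) the directed line p → q. (Equivalently: for every other point r, the cross product (q − p) × (r − p) ≥ 0.)
Starting point (lowest x, tie lowest y): (-10, -2). Wrap until returning to start. Resulting hull: (-10, -2), (-2, -8), (8, 3), (-1, 10), (-7, 6).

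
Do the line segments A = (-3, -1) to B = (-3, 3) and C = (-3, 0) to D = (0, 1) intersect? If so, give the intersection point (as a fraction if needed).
Yes; intersection at (-3, 0) (t = 1/4 on AB, s = 0 on CD)

Parametrize AB as A + t(B − A) = (-3 + 0 t, -1 + 4 t) and CD as C + s(D − C) = (-3 + 3 s, 0 + 1 s). Solve the linear system for (t, s). Determinant = 12 ≠ 0, so a unique intersection of the containing lines exists. Solution: t = 1/4, s = 0 — both in [0, 1], so the segments cross. Intersection point: (-3, 0).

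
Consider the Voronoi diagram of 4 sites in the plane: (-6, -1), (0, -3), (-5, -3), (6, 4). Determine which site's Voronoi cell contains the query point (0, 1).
Nearest site = (0, -3)

The Voronoi cell of site s contains exactly those query points closer to s than to any other site. Compute squared distances from q = (0, 1) to each site:
  (0 − 0)² + (-3 − 1)² = 16
  (-6 − 0)² + (-1 − 1)² = 40
  (-5 − 0)² + (-3 − 1)² = 41
  (6 − 0)² + (4 − 1)² = 45
Minimum is attained by (0, -3), so q lies in its Voronoi cell.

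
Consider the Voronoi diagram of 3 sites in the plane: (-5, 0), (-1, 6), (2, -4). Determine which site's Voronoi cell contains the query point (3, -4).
Nearest site = (2, -4)

The Voronoi cell of site s contains exactly those query points closer to s than to any other site. Compute squared distances from q = (3, -4) to each site:
  (2 − 3)² + (-4 − -4)² = 1
  (-5 − 3)² + (0 − -4)² = 80
  (-1 − 3)² + (6 − -4)² = 116
Minimum is attained by (2, -4), so q lies in its Voronoi cell.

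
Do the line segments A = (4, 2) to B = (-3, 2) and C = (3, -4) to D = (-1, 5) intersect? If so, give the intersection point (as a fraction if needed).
Yes; intersection at (1/3, 2) (t = 11/21 on AB, s = 2/3 on CD)

Parametrize AB as A + t(B − A) = (4 + -7 t, 2 + 0 t) and CD as C + s(D − C) = (3 + -4 s, -4 + 9 s). Solve the linear system for (t, s). Determinant = 63 ≠ 0, so a unique intersection of the containing lines exists. Solution: t = 11/21, s = 2/3 — both in [0, 1], so the segments cross. Intersection point: (1/3, 2).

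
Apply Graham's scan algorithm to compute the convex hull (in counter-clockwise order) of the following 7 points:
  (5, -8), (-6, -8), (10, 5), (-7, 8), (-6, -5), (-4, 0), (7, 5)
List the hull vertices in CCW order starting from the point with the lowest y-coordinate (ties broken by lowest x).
Hull (CCW) = [(-6, -8), (5, -8), (10, 5), (-7, 8)]

Graham scan procedure:
  1. Find the pivot p₀ = point with lowest y (tie → lowest x): (-6, -8).
  2. Sort the remaining points by polar angle around p₀.
  3. Walk through sorted points, maintaining a stack; pop the top while the last three entries make a non-left turn (cross product ≤ 0).
  4. Final stack is the convex hull in CCW order: (-6, -8), (5, -8), (10, 5), (-7, 8).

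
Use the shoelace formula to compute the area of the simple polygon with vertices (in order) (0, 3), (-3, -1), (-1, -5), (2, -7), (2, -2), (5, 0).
Area = 75/2

Shoelace formula: Area = (1/2) |Σ_i (x_i · y_{i+1} − x_{i+1} · y_i)| (indices mod n). Compute each cross term:
  (0)(-1) − (-3)(3) = 9
  (-3)(-5) − (-1)(-1) = 14
  (-1)(-7) − (2)(-5) = 17
  (2)(-2) − (2)(-7) = 10
  (2)(0) − (5)(-2) = 10
  (5)(3) − (0)(0) = 15
Sum = 75, so (signed) Area = 75/2 = 75/2, |Area| = 75/2.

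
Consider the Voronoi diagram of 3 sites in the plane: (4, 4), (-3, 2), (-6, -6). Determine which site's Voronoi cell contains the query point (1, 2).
Nearest site = (4, 4)

The Voronoi cell of site s contains exactly those query points closer to s than to any other site. Compute squared distances from q = (1, 2) to each site:
  (4 − 1)² + (4 − 2)² = 13
  (-3 − 1)² + (2 − 2)² = 16
  (-6 − 1)² + (-6 − 2)² = 113
Minimum is attained by (4, 4), so q lies in its Voronoi cell.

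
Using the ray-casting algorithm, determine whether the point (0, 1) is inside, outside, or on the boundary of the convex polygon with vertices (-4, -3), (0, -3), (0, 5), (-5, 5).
The point (0, 1) lies on the polygon boundary

Boundary check: the query satisfies the collinearity and bounding-box conditions for some polygon edge, so it lies exactly on the boundary.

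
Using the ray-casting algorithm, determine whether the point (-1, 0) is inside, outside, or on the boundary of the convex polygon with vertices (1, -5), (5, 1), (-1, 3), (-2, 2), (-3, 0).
The point (-1, 0) lies strictly inside the polygon

Cast a horizontal ray to the right from the query point and count how many polygon edges it crosses (each edge strictly once or zero times, handled with the usual half-open convention). 
Parity of crossings → odd ⇒ inside.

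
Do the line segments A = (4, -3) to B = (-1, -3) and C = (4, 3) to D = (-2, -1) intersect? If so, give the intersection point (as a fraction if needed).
No (intersection of containing lines falls outside at least one segment)

Parametrize and solve: t = 9/5, s = 3/2. At least one of these is outside [0, 1], so the segments do not intersect.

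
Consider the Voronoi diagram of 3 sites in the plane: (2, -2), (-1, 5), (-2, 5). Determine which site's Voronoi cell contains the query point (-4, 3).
Nearest site = (-2, 5)

The Voronoi cell of site s contains exactly those query points closer to s than to any other site. Compute squared distances from q = (-4, 3) to each site:
  (-2 − -4)² + (5 − 3)² = 8
  (-1 − -4)² + (5 − 3)² = 13
  (2 − -4)² + (-2 − 3)² = 61
Minimum is attained by (-2, 5), so q lies in its Voronoi cell.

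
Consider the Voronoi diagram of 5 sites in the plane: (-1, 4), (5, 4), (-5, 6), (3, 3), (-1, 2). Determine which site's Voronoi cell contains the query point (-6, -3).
Nearest site = (-1, 2)

The Voronoi cell of site s contains exactly those query points closer to s than to any other site. Compute squared distances from q = (-6, -3) to each site:
  (-1 − -6)² + (2 − -3)² = 50
  (-1 − -6)² + (4 − -3)² = 74
  (-5 − -6)² + (6 − -3)² = 82
  (3 − -6)² + (3 − -3)² = 117
  (5 − -6)² + (4 − -3)² = 170
Minimum is attained by (-1, 2), so q lies in its Voronoi cell.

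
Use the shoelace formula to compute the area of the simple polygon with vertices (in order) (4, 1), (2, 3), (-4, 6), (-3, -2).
Area = 65/2

Shoelace formula: Area = (1/2) |Σ_i (x_i · y_{i+1} − x_{i+1} · y_i)| (indices mod n). Compute each cross term:
  (4)(3) − (2)(1) = 10
  (2)(6) − (-4)(3) = 24
  (-4)(-2) − (-3)(6) = 26
  (-3)(1) − (4)(-2) = 5
Sum = 65, so (signed) Area = 65/2 = 65/2, |Area| = 65/2.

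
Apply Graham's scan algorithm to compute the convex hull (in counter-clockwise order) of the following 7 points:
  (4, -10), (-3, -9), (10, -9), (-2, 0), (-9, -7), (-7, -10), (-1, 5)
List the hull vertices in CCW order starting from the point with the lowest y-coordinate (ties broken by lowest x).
Hull (CCW) = [(-7, -10), (4, -10), (10, -9), (-1, 5), (-9, -7)]

Graham scan procedure:
  1. Find the pivot p₀ = point with lowest y (tie → lowest x): (-7, -10).
  2. Sort the remaining points by polar angle around p₀.
  3. Walk through sorted points, maintaining a stack; pop the top while the last three entries make a non-left turn (cross product ≤ 0).
  4. Final stack is the convex hull in CCW order: (-7, -10), (4, -10), (10, -9), (-1, 5), (-9, -7).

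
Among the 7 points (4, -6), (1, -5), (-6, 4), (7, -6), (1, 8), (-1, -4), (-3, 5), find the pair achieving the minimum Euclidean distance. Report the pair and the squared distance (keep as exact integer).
Pair = ((1, -5), (-1, -4)); squared distance = 5

Compute all C(7, 2) = 21 pairwise squared distances (x_i − x_j)² + (y_i − y_j)². The minimum is 5, attained by the pair ((1, -5), (-1, -4)).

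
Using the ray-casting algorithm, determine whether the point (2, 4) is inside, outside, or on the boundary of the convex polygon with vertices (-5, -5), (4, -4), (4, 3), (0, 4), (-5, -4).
The point (2, 4) lies strictly outside the polygon

Cast a horizontal ray to the right from the query point and count how many polygon edges it crosses (each edge strictly once or zero times, handled with the usual half-open convention). 
Parity of crossings → even ⇒ outside.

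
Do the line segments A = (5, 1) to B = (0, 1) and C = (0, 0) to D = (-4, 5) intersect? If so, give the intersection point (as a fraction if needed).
No (intersection of containing lines falls outside at least one segment)

Parametrize and solve: t = 29/25, s = 1/5. At least one of these is outside [0, 1], so the segments do not intersect.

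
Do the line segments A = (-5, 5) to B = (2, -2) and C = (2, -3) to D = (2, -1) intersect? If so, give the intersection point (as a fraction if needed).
Yes; intersection at (2, -2) (t = 1 on AB, s = 1/2 on CD)

Parametrize AB as A + t(B − A) = (-5 + 7 t, 5 + -7 t) and CD as C + s(D − C) = (2 + 0 s, -3 + 2 s). Solve the linear system for (t, s). Determinant = -14 ≠ 0, so a unique intersection of the containing lines exists. Solution: t = 1, s = 1/2 — both in [0, 1], so the segments cross. Intersection point: (2, -2).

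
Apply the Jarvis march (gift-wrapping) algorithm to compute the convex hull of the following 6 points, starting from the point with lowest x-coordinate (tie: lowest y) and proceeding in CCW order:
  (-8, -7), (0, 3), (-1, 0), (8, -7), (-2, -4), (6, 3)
Hull (CCW) = [(-8, -7), (8, -7), (6, 3), (0, 3)]

Jarvis march: at each step, from the current hull vertex p, select the next vertex q as the point such that every other point lies strictly to the left of (or on) the directed line p → q. (Equivalently: for every other point r, the cross product (q − p) × (r − p) ≥ 0.)
Starting point (lowest x, tie lowest y): (-8, -7). Wrap until returning to start. Resulting hull: (-8, -7), (8, -7), (6, 3), (0, 3).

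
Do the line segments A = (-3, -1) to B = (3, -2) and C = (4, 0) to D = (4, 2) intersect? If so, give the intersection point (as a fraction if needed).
No (intersection of containing lines falls outside at least one segment)

Parametrize and solve: t = 7/6, s = -13/12. At least one of these is outside [0, 1], so the segments do not intersect.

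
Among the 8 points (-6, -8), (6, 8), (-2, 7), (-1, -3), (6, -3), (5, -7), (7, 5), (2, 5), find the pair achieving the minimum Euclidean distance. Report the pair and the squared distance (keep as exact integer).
Pair = ((6, 8), (7, 5)); squared distance = 10

Compute all C(8, 2) = 28 pairwise squared distances (x_i − x_j)² + (y_i − y_j)². The minimum is 10, attained by the pair ((6, 8), (7, 5)).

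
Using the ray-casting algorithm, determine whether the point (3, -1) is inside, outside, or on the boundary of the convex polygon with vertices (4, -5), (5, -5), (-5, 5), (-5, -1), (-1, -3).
The point (3, -1) lies strictly outside the polygon

Cast a horizontal ray to the right from the query point and count how many polygon edges it crosses (each edge strictly once or zero times, handled with the usual half-open convention). 
Parity of crossings → even ⇒ outside.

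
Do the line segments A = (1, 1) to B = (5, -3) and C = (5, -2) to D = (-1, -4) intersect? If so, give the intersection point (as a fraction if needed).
Yes; intersection at (17/4, -9/4) (t = 13/16 on AB, s = 1/8 on CD)

Parametrize AB as A + t(B − A) = (1 + 4 t, 1 + -4 t) and CD as C + s(D − C) = (5 + -6 s, -2 + -2 s). Solve the linear system for (t, s). Determinant = 32 ≠ 0, so a unique intersection of the containing lines exists. Solution: t = 13/16, s = 1/8 — both in [0, 1], so the segments cross. Intersection point: (17/4, -9/4).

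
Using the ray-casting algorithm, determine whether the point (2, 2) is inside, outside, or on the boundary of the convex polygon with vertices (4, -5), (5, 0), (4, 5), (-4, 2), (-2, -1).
The point (2, 2) lies strictly inside the polygon

Cast a horizontal ray to the right from the query point and count how many polygon edges it crosses (each edge strictly once or zero times, handled with the usual half-open convention). 
Parity of crossings → odd ⇒ inside.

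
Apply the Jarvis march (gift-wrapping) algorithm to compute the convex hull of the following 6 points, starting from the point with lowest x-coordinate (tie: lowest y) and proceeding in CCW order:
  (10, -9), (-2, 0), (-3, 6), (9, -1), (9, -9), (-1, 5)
Hull (CCW) = [(-3, 6), (-2, 0), (9, -9), (10, -9), (9, -1), (-1, 5)]

Jarvis march: at each step, from the current hull vertex p, select the next vertex q as the point such that every other point lies strictly to the left of (or on) the directed line p → q. (Equivalently: for every other point r, the cross product (q − p) × (r − p) ≥ 0.)
Starting point (lowest x, tie lowest y): (-3, 6). Wrap until returning to start. Resulting hull: (-3, 6), (-2, 0), (9, -9), (10, -9), (9, -1), (-1, 5).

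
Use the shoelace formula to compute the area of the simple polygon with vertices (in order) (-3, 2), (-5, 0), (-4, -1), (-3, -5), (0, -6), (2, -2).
Area = 30

Shoelace formula: Area = (1/2) |Σ_i (x_i · y_{i+1} − x_{i+1} · y_i)| (indices mod n). Compute each cross term:
  (-3)(0) − (-5)(2) = 10
  (-5)(-1) − (-4)(0) = 5
  (-4)(-5) − (-3)(-1) = 17
  (-3)(-6) − (0)(-5) = 18
  (0)(-2) − (2)(-6) = 12
  (2)(2) − (-3)(-2) = -2
Sum = 60, so (signed) Area = 60/2 = 30, |Area| = 30.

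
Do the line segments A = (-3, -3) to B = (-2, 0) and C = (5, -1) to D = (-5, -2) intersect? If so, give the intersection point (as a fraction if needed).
Yes; intersection at (-75/29, -51/29) (t = 12/29 on AB, s = 22/29 on CD)

Parametrize AB as A + t(B − A) = (-3 + 1 t, -3 + 3 t) and CD as C + s(D − C) = (5 + -10 s, -1 + -1 s). Solve the linear system for (t, s). Determinant = -29 ≠ 0, so a unique intersection of the containing lines exists. Solution: t = 12/29, s = 22/29 — both in [0, 1], so the segments cross. Intersection point: (-75/29, -51/29).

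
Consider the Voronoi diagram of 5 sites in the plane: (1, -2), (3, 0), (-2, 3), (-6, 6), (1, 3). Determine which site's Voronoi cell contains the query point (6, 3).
Nearest site = (3, 0)

The Voronoi cell of site s contains exactly those query points closer to s than to any other site. Compute squared distances from q = (6, 3) to each site:
  (3 − 6)² + (0 − 3)² = 18
  (1 − 6)² + (3 − 3)² = 25
  (1 − 6)² + (-2 − 3)² = 50
  (-2 − 6)² + (3 − 3)² = 64
  (-6 − 6)² + (6 − 3)² = 153
Minimum is attained by (3, 0), so q lies in its Voronoi cell.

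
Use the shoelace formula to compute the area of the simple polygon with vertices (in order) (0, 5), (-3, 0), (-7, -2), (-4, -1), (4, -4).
Area = 30

Shoelace formula: Area = (1/2) |Σ_i (x_i · y_{i+1} − x_{i+1} · y_i)| (indices mod n). Compute each cross term:
  (0)(0) − (-3)(5) = 15
  (-3)(-2) − (-7)(0) = 6
  (-7)(-1) − (-4)(-2) = -1
  (-4)(-4) − (4)(-1) = 20
  (4)(5) − (0)(-4) = 20
Sum = 60, so (signed) Area = 60/2 = 30, |Area| = 30.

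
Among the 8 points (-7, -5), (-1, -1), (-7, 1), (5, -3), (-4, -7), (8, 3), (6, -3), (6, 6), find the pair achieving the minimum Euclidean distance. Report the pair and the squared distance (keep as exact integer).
Pair = ((5, -3), (6, -3)); squared distance = 1

Compute all C(8, 2) = 28 pairwise squared distances (x_i − x_j)² + (y_i − y_j)². The minimum is 1, attained by the pair ((5, -3), (6, -3)).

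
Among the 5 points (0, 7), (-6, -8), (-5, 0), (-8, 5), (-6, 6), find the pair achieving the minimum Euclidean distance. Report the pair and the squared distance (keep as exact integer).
Pair = ((-8, 5), (-6, 6)); squared distance = 5

Compute all C(5, 2) = 10 pairwise squared distances (x_i − x_j)² + (y_i − y_j)². The minimum is 5, attained by the pair ((-8, 5), (-6, 6)).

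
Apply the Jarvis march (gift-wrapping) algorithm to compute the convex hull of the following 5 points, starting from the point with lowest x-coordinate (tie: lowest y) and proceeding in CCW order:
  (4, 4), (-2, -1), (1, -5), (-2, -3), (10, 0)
Hull (CCW) = [(-2, -3), (1, -5), (10, 0), (4, 4), (-2, -1)]

Jarvis march: at each step, from the current hull vertex p, select the next vertex q as the point such that every other point lies strictly to the left of (or on) the directed line p → q. (Equivalently: for every other point r, the cross product (q − p) × (r − p) ≥ 0.)
Starting point (lowest x, tie lowest y): (-2, -3). Wrap until returning to start. Resulting hull: (-2, -3), (1, -5), (10, 0), (4, 4), (-2, -1).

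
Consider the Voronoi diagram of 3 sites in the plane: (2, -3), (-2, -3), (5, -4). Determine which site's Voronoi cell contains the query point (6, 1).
Nearest site = (5, -4)

The Voronoi cell of site s contains exactly those query points closer to s than to any other site. Compute squared distances from q = (6, 1) to each site:
  (5 − 6)² + (-4 − 1)² = 26
  (2 − 6)² + (-3 − 1)² = 32
  (-2 − 6)² + (-3 − 1)² = 80
Minimum is attained by (5, -4), so q lies in its Voronoi cell.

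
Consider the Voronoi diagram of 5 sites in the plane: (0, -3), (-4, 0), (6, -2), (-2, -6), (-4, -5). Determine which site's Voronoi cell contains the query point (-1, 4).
Nearest site = (-4, 0)

The Voronoi cell of site s contains exactly those query points closer to s than to any other site. Compute squared distances from q = (-1, 4) to each site:
  (-4 − -1)² + (0 − 4)² = 25
  (0 − -1)² + (-3 − 4)² = 50
  (6 − -1)² + (-2 − 4)² = 85
  (-4 − -1)² + (-5 − 4)² = 90
  (-2 − -1)² + (-6 − 4)² = 101
Minimum is attained by (-4, 0), so q lies in its Voronoi cell.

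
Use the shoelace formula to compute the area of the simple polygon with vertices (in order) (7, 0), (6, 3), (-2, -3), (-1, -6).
Area = 30

Shoelace formula: Area = (1/2) |Σ_i (x_i · y_{i+1} − x_{i+1} · y_i)| (indices mod n). Compute each cross term:
  (7)(3) − (6)(0) = 21
  (6)(-3) − (-2)(3) = -12
  (-2)(-6) − (-1)(-3) = 9
  (-1)(0) − (7)(-6) = 42
Sum = 60, so (signed) Area = 60/2 = 30, |Area| = 30.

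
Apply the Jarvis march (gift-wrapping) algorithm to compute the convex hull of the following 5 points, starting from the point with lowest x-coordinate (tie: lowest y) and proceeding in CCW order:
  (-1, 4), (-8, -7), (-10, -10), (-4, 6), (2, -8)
Hull (CCW) = [(-10, -10), (2, -8), (-1, 4), (-4, 6)]

Jarvis march: at each step, from the current hull vertex p, select the next vertex q as the point such that every other point lies strictly to the left of (or on) the directed line p → q. (Equivalently: for every other point r, the cross product (q − p) × (r − p) ≥ 0.)
Starting point (lowest x, tie lowest y): (-10, -10). Wrap until returning to start. Resulting hull: (-10, -10), (2, -8), (-1, 4), (-4, 6).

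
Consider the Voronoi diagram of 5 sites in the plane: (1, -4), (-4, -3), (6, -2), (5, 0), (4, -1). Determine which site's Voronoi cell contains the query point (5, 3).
Nearest site = (5, 0)

The Voronoi cell of site s contains exactly those query points closer to s than to any other site. Compute squared distances from q = (5, 3) to each site:
  (5 − 5)² + (0 − 3)² = 9
  (4 − 5)² + (-1 − 3)² = 17
  (6 − 5)² + (-2 − 3)² = 26
  (1 − 5)² + (-4 − 3)² = 65
  (-4 − 5)² + (-3 − 3)² = 117
Minimum is attained by (5, 0), so q lies in its Voronoi cell.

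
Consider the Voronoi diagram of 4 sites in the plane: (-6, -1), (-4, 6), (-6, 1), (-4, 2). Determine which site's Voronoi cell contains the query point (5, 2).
Nearest site = (-4, 2)

The Voronoi cell of site s contains exactly those query points closer to s than to any other site. Compute squared distances from q = (5, 2) to each site:
  (-4 − 5)² + (2 − 2)² = 81
  (-4 − 5)² + (6 − 2)² = 97
  (-6 − 5)² + (1 − 2)² = 122
  (-6 − 5)² + (-1 − 2)² = 130
Minimum is attained by (-4, 2), so q lies in its Voronoi cell.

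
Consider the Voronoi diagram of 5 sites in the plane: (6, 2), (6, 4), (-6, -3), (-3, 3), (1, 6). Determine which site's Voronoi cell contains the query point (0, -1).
Nearest site = (-3, 3)

The Voronoi cell of site s contains exactly those query points closer to s than to any other site. Compute squared distances from q = (0, -1) to each site:
  (-3 − 0)² + (3 − -1)² = 25
  (-6 − 0)² + (-3 − -1)² = 40
  (6 − 0)² + (2 − -1)² = 45
  (1 − 0)² + (6 − -1)² = 50
  (6 − 0)² + (4 − -1)² = 61
Minimum is attained by (-3, 3), so q lies in its Voronoi cell.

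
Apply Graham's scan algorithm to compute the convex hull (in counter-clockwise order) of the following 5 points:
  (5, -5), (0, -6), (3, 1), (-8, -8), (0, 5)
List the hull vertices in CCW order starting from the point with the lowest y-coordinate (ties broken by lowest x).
Hull (CCW) = [(-8, -8), (5, -5), (3, 1), (0, 5)]

Graham scan procedure:
  1. Find the pivot p₀ = point with lowest y (tie → lowest x): (-8, -8).
  2. Sort the remaining points by polar angle around p₀.
  3. Walk through sorted points, maintaining a stack; pop the top while the last three entries make a non-left turn (cross product ≤ 0).
  4. Final stack is the convex hull in CCW order: (-8, -8), (5, -5), (3, 1), (0, 5).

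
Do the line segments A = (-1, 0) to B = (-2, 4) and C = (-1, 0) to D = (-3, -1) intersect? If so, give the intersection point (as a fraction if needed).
Yes; intersection at (-1, 0) (t = 0 on AB, s = 0 on CD)

Parametrize AB as A + t(B − A) = (-1 + -1 t, 0 + 4 t) and CD as C + s(D − C) = (-1 + -2 s, 0 + -1 s). Solve the linear system for (t, s). Determinant = -9 ≠ 0, so a unique intersection of the containing lines exists. Solution: t = 0, s = 0 — both in [0, 1], so the segments cross. Intersection point: (-1, 0).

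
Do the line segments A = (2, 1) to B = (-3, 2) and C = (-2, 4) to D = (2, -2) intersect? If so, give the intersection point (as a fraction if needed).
Yes; intersection at (-4/13, 19/13) (t = 6/13 on AB, s = 11/26 on CD)

Parametrize AB as A + t(B − A) = (2 + -5 t, 1 + 1 t) and CD as C + s(D − C) = (-2 + 4 s, 4 + -6 s). Solve the linear system for (t, s). Determinant = -26 ≠ 0, so a unique intersection of the containing lines exists. Solution: t = 6/13, s = 11/26 — both in [0, 1], so the segments cross. Intersection point: (-4/13, 19/13).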